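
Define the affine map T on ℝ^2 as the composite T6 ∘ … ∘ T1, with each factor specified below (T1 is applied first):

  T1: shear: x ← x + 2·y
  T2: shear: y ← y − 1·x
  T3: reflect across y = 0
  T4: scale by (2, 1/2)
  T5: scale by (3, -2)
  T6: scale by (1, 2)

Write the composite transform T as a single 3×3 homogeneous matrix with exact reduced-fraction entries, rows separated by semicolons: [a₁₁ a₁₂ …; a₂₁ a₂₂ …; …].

T = [6 12 0; -2 -2 0; 0 0 1]

T1 = [1 2 0; 0 1 0; 0 0 1]
T2·T1 = [1 2 0; -1 -1 0; 0 0 1]
T3·…·T1 = [1 2 0; 1 1 0; 0 0 1]
T4·…·T1 = [2 4 0; 1/2 1/2 0; 0 0 1]
T5·…·T1 = [6 12 0; -1 -1 0; 0 0 1]
T6·…·T1 = [6 12 0; -2 -2 0; 0 0 1]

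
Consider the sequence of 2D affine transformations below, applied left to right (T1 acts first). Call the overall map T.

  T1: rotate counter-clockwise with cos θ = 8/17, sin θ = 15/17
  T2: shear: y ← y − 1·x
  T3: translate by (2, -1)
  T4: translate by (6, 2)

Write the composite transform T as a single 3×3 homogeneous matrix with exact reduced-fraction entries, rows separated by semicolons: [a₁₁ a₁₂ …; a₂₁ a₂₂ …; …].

T1 = [8/17 -15/17 0; 15/17 8/17 0; 0 0 1]
T2·T1 = [8/17 -15/17 0; 7/17 23/17 0; 0 0 1]
T3·…·T1 = [8/17 -15/17 2; 7/17 23/17 -1; 0 0 1]
T4·…·T1 = [8/17 -15/17 8; 7/17 23/17 1; 0 0 1]

T = [8/17 -15/17 8; 7/17 23/17 1; 0 0 1]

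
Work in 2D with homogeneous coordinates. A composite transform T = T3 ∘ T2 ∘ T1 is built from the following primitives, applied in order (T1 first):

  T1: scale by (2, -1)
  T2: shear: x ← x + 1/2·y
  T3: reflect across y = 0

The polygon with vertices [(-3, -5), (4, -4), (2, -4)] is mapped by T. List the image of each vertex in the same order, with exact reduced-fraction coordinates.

image vertices: (-7/2, -5), (10, -4), (6, -4)

T1 scale by (2, -1): (-3, -5) → (-6, 5); (4, -4) → (8, 4); (2, -4) → (4, 4)
T2 shear: x ← x + 1/2·y: (-6, 5) → (-7/2, 5); (8, 4) → (10, 4); (4, 4) → (6, 4)
T3 reflect across y = 0: (-7/2, 5) → (-7/2, -5); (10, 4) → (10, -4); (6, 4) → (6, -4)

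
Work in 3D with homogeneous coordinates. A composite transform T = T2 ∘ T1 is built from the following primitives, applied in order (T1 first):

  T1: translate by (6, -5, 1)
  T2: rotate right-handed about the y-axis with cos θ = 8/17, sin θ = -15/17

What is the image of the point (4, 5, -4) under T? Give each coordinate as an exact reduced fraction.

T(p) = (125/17, 0, 126/17)

T1 translate by (6, -5, 1): (4, 5, -4) → (10, 0, -3)
T2 rotate right-handed about the y-axis with cos θ = 8/17, sin θ = -15/17: (10, 0, -3) → (125/17, 0, 126/17)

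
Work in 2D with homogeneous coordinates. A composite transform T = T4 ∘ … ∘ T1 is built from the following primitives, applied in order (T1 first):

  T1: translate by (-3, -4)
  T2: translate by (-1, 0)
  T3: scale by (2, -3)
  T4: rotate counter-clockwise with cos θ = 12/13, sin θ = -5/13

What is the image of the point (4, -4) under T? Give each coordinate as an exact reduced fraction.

T1 translate by (-3, -4): (4, -4) → (1, -8)
T2 translate by (-1, 0): (1, -8) → (0, -8)
T3 scale by (2, -3): (0, -8) → (0, 24)
T4 rotate counter-clockwise with cos θ = 12/13, sin θ = -5/13: (0, 24) → (120/13, 288/13)

T(p) = (120/13, 288/13)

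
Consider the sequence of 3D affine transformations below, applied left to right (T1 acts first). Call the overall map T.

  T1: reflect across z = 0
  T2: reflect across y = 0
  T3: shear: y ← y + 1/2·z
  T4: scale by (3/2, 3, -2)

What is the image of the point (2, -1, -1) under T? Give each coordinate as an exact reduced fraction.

T(p) = (3, 9/2, -2)

T1 reflect across z = 0: (2, -1, -1) → (2, -1, 1)
T2 reflect across y = 0: (2, -1, 1) → (2, 1, 1)
T3 shear: y ← y + 1/2·z: (2, 1, 1) → (2, 3/2, 1)
T4 scale by (3/2, 3, -2): (2, 3/2, 1) → (3, 9/2, -2)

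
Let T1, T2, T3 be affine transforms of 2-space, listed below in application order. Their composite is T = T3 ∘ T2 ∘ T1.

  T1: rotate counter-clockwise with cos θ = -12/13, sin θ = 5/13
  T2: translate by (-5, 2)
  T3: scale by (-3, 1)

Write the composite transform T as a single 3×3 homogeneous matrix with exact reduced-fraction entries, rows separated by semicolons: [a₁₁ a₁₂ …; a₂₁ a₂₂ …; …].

T = [36/13 15/13 15; 5/13 -12/13 2; 0 0 1]

T1 = [-12/13 -5/13 0; 5/13 -12/13 0; 0 0 1]
T2·T1 = [-12/13 -5/13 -5; 5/13 -12/13 2; 0 0 1]
T3·…·T1 = [36/13 15/13 15; 5/13 -12/13 2; 0 0 1]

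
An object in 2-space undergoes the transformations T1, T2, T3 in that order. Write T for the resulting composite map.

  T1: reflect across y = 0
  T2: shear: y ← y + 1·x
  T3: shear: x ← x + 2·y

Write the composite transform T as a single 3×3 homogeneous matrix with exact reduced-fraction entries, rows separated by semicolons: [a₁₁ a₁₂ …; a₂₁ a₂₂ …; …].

T = [3 -2 0; 1 -1 0; 0 0 1]

T1 = [1 0 0; 0 -1 0; 0 0 1]
T2·T1 = [1 0 0; 1 -1 0; 0 0 1]
T3·…·T1 = [3 -2 0; 1 -1 0; 0 0 1]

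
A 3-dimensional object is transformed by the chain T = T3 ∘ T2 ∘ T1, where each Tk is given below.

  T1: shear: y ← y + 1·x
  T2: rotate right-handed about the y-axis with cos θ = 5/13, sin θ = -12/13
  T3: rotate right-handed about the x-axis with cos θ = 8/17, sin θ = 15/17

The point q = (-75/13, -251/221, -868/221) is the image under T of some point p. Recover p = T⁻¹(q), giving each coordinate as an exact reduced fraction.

p = (-3, -1, 5)

T1 = [1 0 0 0; 1 1 0 0; 0 0 1 0; 0 0 0 1]
T2·T1 = [5/13 0 -12/13 0; 1 1 0 0; 12/13 0 5/13 0; 0 0 0 1]
T3·…·T1 = [5/13 0 -12/13 0; -76/221 8/17 -75/221 0; 291/221 15/17 40/221 0; 0 0 0 1]
det M = 1; M⁻¹ = [5/13 -180/221 96/221 0; -5/13 284/221 99/221 0; -12/13 -75/221 40/221 0; 0 0 0 1]
M⁻¹ · (-75/13, -251/221, -868/221)ᵀ = (-3, -1, 5)ᵀ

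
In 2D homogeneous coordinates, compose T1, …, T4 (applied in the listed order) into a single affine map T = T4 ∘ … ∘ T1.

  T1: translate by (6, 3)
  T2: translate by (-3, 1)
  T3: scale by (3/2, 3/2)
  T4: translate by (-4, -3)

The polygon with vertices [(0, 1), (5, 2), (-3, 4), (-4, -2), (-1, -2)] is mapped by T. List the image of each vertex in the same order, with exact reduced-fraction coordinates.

image vertices: (1/2, 9/2), (8, 6), (-4, 9), (-11/2, 0), (-1, 0)

T1 translate by (6, 3): (0, 1) → (6, 4); (5, 2) → (11, 5); (-3, 4) → (3, 7); (-4, -2) → (2, 1); (-1, -2) → (5, 1)
T2 translate by (-3, 1): (6, 4) → (3, 5); (11, 5) → (8, 6); (3, 7) → (0, 8); (2, 1) → (-1, 2); (5, 1) → (2, 2)
T3 scale by (3/2, 3/2): (3, 5) → (9/2, 15/2); (8, 6) → (12, 9); (0, 8) → (0, 12); (-1, 2) → (-3/2, 3); (2, 2) → (3, 3)
T4 translate by (-4, -3): (9/2, 15/2) → (1/2, 9/2); (12, 9) → (8, 6); (0, 12) → (-4, 9); (-3/2, 3) → (-11/2, 0); (3, 3) → (-1, 0)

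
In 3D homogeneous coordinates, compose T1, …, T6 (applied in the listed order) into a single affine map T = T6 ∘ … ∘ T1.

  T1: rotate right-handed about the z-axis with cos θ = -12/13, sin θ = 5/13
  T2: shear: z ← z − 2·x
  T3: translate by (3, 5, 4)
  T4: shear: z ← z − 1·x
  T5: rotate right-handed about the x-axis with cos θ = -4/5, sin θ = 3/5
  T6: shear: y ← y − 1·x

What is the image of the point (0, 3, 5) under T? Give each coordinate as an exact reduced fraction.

T1 rotate right-handed about the z-axis with cos θ = -12/13, sin θ = 5/13: (0, 3, 5) → (-15/13, -36/13, 5)
T2 shear: z ← z − 2·x: (-15/13, -36/13, 5) → (-15/13, -36/13, 95/13)
T3 translate by (3, 5, 4): (-15/13, -36/13, 95/13) → (24/13, 29/13, 147/13)
T4 shear: z ← z − 1·x: (24/13, 29/13, 147/13) → (24/13, 29/13, 123/13)
T5 rotate right-handed about the x-axis with cos θ = -4/5, sin θ = 3/5: (24/13, 29/13, 123/13) → (24/13, -97/13, -81/13)
T6 shear: y ← y − 1·x: (24/13, -97/13, -81/13) → (24/13, -121/13, -81/13)

T(p) = (24/13, -121/13, -81/13)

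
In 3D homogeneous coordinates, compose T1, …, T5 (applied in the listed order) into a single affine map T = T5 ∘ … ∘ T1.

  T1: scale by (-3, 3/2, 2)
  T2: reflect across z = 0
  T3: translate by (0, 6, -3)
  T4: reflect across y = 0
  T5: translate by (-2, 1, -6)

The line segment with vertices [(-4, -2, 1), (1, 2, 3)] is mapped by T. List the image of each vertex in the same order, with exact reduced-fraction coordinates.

T1 scale by (-3, 3/2, 2): (-4, -2, 1) → (12, -3, 2); (1, 2, 3) → (-3, 3, 6)
T2 reflect across z = 0: (12, -3, 2) → (12, -3, -2); (-3, 3, 6) → (-3, 3, -6)
T3 translate by (0, 6, -3): (12, -3, -2) → (12, 3, -5); (-3, 3, -6) → (-3, 9, -9)
T4 reflect across y = 0: (12, 3, -5) → (12, -3, -5); (-3, 9, -9) → (-3, -9, -9)
T5 translate by (-2, 1, -6): (12, -3, -5) → (10, -2, -11); (-3, -9, -9) → (-5, -8, -15)

image vertices: (10, -2, -11), (-5, -8, -15)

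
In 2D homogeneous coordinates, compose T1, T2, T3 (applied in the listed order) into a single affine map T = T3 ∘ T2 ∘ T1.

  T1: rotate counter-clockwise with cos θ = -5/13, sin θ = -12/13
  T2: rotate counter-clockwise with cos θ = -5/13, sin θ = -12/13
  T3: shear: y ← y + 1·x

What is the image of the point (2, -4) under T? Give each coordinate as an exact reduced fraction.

T1 rotate counter-clockwise with cos θ = -5/13, sin θ = -12/13: (2, -4) → (-58/13, -4/13)
T2 rotate counter-clockwise with cos θ = -5/13, sin θ = -12/13: (-58/13, -4/13) → (242/169, 716/169)
T3 shear: y ← y + 1·x: (242/169, 716/169) → (242/169, 958/169)

T(p) = (242/169, 958/169)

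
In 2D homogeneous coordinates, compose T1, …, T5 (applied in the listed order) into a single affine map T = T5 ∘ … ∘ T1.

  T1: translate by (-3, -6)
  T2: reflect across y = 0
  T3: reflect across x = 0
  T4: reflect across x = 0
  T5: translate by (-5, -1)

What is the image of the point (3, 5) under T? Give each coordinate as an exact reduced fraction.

T(p) = (-5, 0)

T1 translate by (-3, -6): (3, 5) → (0, -1)
T2 reflect across y = 0: (0, -1) → (0, 1)
T3 reflect across x = 0: (0, 1) → (0, 1)
T4 reflect across x = 0: (0, 1) → (0, 1)
T5 translate by (-5, -1): (0, 1) → (-5, 0)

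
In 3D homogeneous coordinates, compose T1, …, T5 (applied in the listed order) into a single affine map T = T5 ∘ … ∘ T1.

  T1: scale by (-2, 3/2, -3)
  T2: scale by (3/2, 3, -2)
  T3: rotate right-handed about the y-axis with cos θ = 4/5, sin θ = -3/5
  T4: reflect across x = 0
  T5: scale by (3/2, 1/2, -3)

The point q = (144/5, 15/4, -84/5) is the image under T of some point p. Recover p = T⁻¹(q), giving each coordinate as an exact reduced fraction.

T1 = [-2 0 0 0; 0 3/2 0 0; 0 0 -3 0; 0 0 0 1]
T2·T1 = [-3 0 0 0; 0 9/2 0 0; 0 0 6 0; 0 0 0 1]
T3·…·T1 = [-12/5 0 -18/5 0; 0 9/2 0 0; -9/5 0 24/5 0; 0 0 0 1]
T4·…·T1 = [12/5 0 18/5 0; 0 9/2 0 0; -9/5 0 24/5 0; 0 0 0 1]
T5·…·T1 = [18/5 0 27/5 0; 0 9/4 0 0; 27/5 0 -72/5 0; 0 0 0 1]
det M = -729/4; M⁻¹ = [8/45 0 1/15 0; 0 4/9 0 0; 1/15 0 -2/45 0; 0 0 0 1]
M⁻¹ · (144/5, 15/4, -84/5)ᵀ = (4, 5/3, 8/3)ᵀ

p = (4, 5/3, 8/3)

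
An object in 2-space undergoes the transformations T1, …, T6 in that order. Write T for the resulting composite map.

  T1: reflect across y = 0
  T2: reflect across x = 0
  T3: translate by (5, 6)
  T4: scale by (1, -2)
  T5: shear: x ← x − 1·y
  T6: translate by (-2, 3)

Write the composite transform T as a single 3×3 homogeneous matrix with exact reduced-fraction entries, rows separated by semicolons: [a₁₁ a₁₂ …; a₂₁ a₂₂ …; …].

T = [-1 -2 15; 0 2 -9; 0 0 1]

T1 = [1 0 0; 0 -1 0; 0 0 1]
T2·T1 = [-1 0 0; 0 -1 0; 0 0 1]
T3·…·T1 = [-1 0 5; 0 -1 6; 0 0 1]
T4·…·T1 = [-1 0 5; 0 2 -12; 0 0 1]
T5·…·T1 = [-1 -2 17; 0 2 -12; 0 0 1]
T6·…·T1 = [-1 -2 15; 0 2 -9; 0 0 1]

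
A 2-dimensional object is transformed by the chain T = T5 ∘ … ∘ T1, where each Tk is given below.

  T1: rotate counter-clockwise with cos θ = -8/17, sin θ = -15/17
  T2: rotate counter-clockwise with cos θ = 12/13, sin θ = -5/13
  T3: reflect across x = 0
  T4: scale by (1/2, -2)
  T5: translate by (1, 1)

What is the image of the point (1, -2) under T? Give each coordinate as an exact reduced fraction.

T1 rotate counter-clockwise with cos θ = -8/17, sin θ = -15/17: (1, -2) → (-38/17, 1/17)
T2 rotate counter-clockwise with cos θ = 12/13, sin θ = -5/13: (-38/17, 1/17) → (-451/221, 202/221)
T3 reflect across x = 0: (-451/221, 202/221) → (451/221, 202/221)
T4 scale by (1/2, -2): (451/221, 202/221) → (451/442, -404/221)
T5 translate by (1, 1): (451/442, -404/221) → (893/442, -183/221)

T(p) = (893/442, -183/221)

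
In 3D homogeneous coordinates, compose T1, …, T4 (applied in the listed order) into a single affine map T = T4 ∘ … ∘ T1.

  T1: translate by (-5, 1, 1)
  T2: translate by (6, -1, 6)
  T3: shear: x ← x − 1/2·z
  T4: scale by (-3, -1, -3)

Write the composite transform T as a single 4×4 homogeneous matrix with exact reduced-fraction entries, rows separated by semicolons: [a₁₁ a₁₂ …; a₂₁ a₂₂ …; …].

T = [-3 0 3/2 15/2; 0 -1 0 0; 0 0 -3 -21; 0 0 0 1]

T1 = [1 0 0 -5; 0 1 0 1; 0 0 1 1; 0 0 0 1]
T2·T1 = [1 0 0 1; 0 1 0 0; 0 0 1 7; 0 0 0 1]
T3·…·T1 = [1 0 -1/2 -5/2; 0 1 0 0; 0 0 1 7; 0 0 0 1]
T4·…·T1 = [-3 0 3/2 15/2; 0 -1 0 0; 0 0 -3 -21; 0 0 0 1]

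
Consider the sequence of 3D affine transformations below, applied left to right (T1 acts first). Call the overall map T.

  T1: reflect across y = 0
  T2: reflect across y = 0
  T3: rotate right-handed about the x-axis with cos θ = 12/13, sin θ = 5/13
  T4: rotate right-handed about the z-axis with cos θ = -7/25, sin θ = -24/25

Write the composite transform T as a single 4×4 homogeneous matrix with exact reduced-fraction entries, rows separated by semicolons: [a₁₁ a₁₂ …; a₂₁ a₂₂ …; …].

T1 = [1 0 0 0; 0 -1 0 0; 0 0 1 0; 0 0 0 1]
T2·T1 = [1 0 0 0; 0 1 0 0; 0 0 1 0; 0 0 0 1]
T3·…·T1 = [1 0 0 0; 0 12/13 -5/13 0; 0 5/13 12/13 0; 0 0 0 1]
T4·…·T1 = [-7/25 288/325 -24/65 0; -24/25 -84/325 7/65 0; 0 5/13 12/13 0; 0 0 0 1]

T = [-7/25 288/325 -24/65 0; -24/25 -84/325 7/65 0; 0 5/13 12/13 0; 0 0 0 1]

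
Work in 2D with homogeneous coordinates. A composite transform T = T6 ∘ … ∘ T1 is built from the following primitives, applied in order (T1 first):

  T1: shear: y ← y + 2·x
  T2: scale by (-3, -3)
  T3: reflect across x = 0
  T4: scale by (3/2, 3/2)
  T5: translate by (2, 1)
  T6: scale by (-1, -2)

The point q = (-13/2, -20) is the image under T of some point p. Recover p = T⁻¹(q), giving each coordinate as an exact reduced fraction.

T1 = [1 0 0; 2 1 0; 0 0 1]
T2·T1 = [-3 0 0; -6 -3 0; 0 0 1]
T3·…·T1 = [3 0 0; -6 -3 0; 0 0 1]
T4·…·T1 = [9/2 0 0; -9 -9/2 0; 0 0 1]
T5·…·T1 = [9/2 0 2; -9 -9/2 1; 0 0 1]
T6·…·T1 = [-9/2 0 -2; 18 9 -2; 0 0 1]
det M = -81/2; M⁻¹ = [-2/9 0 -4/9; 4/9 1/9 10/9; 0 0 1]
M⁻¹ · (-13/2, -20)ᵀ = (1, -4)ᵀ

p = (1, -4)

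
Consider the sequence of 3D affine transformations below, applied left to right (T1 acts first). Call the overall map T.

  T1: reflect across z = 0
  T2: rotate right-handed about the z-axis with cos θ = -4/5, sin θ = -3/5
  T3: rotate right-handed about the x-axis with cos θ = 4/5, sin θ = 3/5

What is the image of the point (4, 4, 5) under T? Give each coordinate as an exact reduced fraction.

T1 reflect across z = 0: (4, 4, 5) → (4, 4, -5)
T2 rotate right-handed about the z-axis with cos θ = -4/5, sin θ = -3/5: (4, 4, -5) → (-4/5, -28/5, -5)
T3 rotate right-handed about the x-axis with cos θ = 4/5, sin θ = 3/5: (-4/5, -28/5, -5) → (-4/5, -37/25, -184/25)

T(p) = (-4/5, -37/25, -184/25)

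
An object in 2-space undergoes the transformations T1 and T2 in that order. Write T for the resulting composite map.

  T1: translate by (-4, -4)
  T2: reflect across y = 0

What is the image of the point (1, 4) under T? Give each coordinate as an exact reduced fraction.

T(p) = (-3, 0)

T1 translate by (-4, -4): (1, 4) → (-3, 0)
T2 reflect across y = 0: (-3, 0) → (-3, 0)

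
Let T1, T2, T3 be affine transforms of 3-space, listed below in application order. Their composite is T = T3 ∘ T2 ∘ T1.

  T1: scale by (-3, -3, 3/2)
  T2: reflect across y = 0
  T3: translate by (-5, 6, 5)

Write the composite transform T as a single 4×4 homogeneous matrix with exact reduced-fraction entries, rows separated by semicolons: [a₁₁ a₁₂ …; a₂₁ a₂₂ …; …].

T1 = [-3 0 0 0; 0 -3 0 0; 0 0 3/2 0; 0 0 0 1]
T2·T1 = [-3 0 0 0; 0 3 0 0; 0 0 3/2 0; 0 0 0 1]
T3·…·T1 = [-3 0 0 -5; 0 3 0 6; 0 0 3/2 5; 0 0 0 1]

T = [-3 0 0 -5; 0 3 0 6; 0 0 3/2 5; 0 0 0 1]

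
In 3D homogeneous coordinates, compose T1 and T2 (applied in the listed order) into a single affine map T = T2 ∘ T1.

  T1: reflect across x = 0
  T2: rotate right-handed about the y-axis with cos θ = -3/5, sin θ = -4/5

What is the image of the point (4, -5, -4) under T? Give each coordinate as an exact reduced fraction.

T(p) = (28/5, -5, -4/5)

T1 reflect across x = 0: (4, -5, -4) → (-4, -5, -4)
T2 rotate right-handed about the y-axis with cos θ = -3/5, sin θ = -4/5: (-4, -5, -4) → (28/5, -5, -4/5)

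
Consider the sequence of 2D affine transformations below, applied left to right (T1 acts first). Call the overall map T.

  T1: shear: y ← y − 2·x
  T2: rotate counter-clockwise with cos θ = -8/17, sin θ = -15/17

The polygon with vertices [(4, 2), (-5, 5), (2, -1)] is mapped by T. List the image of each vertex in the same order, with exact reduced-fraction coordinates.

image vertices: (-122/17, -12/17), (265/17, -45/17), (-91/17, 10/17)

T1 shear: y ← y − 2·x: (4, 2) → (4, -6); (-5, 5) → (-5, 15); (2, -1) → (2, -5)
T2 rotate counter-clockwise with cos θ = -8/17, sin θ = -15/17: (4, -6) → (-122/17, -12/17); (-5, 15) → (265/17, -45/17); (2, -5) → (-91/17, 10/17)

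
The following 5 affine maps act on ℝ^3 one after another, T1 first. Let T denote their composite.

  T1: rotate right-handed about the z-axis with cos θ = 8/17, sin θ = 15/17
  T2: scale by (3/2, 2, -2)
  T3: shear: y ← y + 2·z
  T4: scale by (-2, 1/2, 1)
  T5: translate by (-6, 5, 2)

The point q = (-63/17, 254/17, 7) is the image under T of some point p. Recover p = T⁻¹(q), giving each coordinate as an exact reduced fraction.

T1 = [8/17 -15/17 0 0; 15/17 8/17 0 0; 0 0 1 0; 0 0 0 1]
T2·T1 = [12/17 -45/34 0 0; 30/17 16/17 0 0; 0 0 -2 0; 0 0 0 1]
T3·…·T1 = [12/17 -45/34 0 0; 30/17 16/17 -4 0; 0 0 -2 0; 0 0 0 1]
T4·…·T1 = [-24/17 45/17 0 0; 15/17 8/17 -2 0; 0 0 -2 0; 0 0 0 1]
T5·…·T1 = [-24/17 45/17 0 -6; 15/17 8/17 -2 5; 0 0 -2 2; 0 0 0 1]
det M = 6; M⁻¹ = [-8/51 15/17 -15/17 -61/17; 5/17 8/17 -8/17 6/17; 0 0 -1/2 1; 0 0 0 1]
M⁻¹ · (-63/17, 254/17, 7)ᵀ = (4, 3, -5/2)ᵀ

p = (4, 3, -5/2)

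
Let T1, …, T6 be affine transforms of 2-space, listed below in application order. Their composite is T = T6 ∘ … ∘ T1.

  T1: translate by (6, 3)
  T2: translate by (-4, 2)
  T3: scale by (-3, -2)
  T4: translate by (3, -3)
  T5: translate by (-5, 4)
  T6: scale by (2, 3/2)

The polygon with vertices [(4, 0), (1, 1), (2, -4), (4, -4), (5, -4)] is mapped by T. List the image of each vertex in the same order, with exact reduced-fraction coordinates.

image vertices: (-40, -27/2), (-22, -33/2), (-28, -3/2), (-40, -3/2), (-46, -3/2)

T1 translate by (6, 3): (4, 0) → (10, 3); (1, 1) → (7, 4); (2, -4) → (8, -1); (4, -4) → (10, -1); (5, -4) → (11, -1)
T2 translate by (-4, 2): (10, 3) → (6, 5); (7, 4) → (3, 6); (8, -1) → (4, 1); (10, -1) → (6, 1); (11, -1) → (7, 1)
T3 scale by (-3, -2): (6, 5) → (-18, -10); (3, 6) → (-9, -12); (4, 1) → (-12, -2); (6, 1) → (-18, -2); (7, 1) → (-21, -2)
T4 translate by (3, -3): (-18, -10) → (-15, -13); (-9, -12) → (-6, -15); (-12, -2) → (-9, -5); (-18, -2) → (-15, -5); (-21, -2) → (-18, -5)
T5 translate by (-5, 4): (-15, -13) → (-20, -9); (-6, -15) → (-11, -11); (-9, -5) → (-14, -1); (-15, -5) → (-20, -1); (-18, -5) → (-23, -1)
T6 scale by (2, 3/2): (-20, -9) → (-40, -27/2); (-11, -11) → (-22, -33/2); (-14, -1) → (-28, -3/2); (-20, -1) → (-40, -3/2); (-23, -1) → (-46, -3/2)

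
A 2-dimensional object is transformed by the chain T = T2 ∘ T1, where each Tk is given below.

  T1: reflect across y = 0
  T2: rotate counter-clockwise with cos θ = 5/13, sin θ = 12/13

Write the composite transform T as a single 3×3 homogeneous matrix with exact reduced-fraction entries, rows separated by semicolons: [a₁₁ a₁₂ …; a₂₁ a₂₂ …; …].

T1 = [1 0 0; 0 -1 0; 0 0 1]
T2·T1 = [5/13 12/13 0; 12/13 -5/13 0; 0 0 1]

T = [5/13 12/13 0; 12/13 -5/13 0; 0 0 1]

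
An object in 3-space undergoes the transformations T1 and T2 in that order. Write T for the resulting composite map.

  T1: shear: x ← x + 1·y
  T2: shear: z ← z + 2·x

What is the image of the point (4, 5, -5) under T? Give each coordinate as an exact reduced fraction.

T(p) = (9, 5, 13)

T1 shear: x ← x + 1·y: (4, 5, -5) → (9, 5, -5)
T2 shear: z ← z + 2·x: (9, 5, -5) → (9, 5, 13)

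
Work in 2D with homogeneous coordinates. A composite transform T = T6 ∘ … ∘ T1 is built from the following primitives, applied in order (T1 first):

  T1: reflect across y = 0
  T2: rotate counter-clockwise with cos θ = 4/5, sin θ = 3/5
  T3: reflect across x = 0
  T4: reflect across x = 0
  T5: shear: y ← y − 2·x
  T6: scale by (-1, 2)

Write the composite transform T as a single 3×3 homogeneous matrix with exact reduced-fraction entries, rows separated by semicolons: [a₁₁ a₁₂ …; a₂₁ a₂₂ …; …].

T = [-4/5 -3/5 0; -2 -4 0; 0 0 1]

T1 = [1 0 0; 0 -1 0; 0 0 1]
T2·T1 = [4/5 3/5 0; 3/5 -4/5 0; 0 0 1]
T3·…·T1 = [-4/5 -3/5 0; 3/5 -4/5 0; 0 0 1]
T4·…·T1 = [4/5 3/5 0; 3/5 -4/5 0; 0 0 1]
T5·…·T1 = [4/5 3/5 0; -1 -2 0; 0 0 1]
T6·…·T1 = [-4/5 -3/5 0; -2 -4 0; 0 0 1]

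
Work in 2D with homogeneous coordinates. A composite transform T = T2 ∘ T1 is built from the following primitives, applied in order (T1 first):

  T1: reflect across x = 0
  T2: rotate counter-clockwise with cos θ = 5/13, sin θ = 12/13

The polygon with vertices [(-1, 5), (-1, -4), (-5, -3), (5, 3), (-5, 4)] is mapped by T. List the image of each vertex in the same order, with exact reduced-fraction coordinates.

T1 reflect across x = 0: (-1, 5) → (1, 5); (-1, -4) → (1, -4); (-5, -3) → (5, -3); (5, 3) → (-5, 3); (-5, 4) → (5, 4)
T2 rotate counter-clockwise with cos θ = 5/13, sin θ = 12/13: (1, 5) → (-55/13, 37/13); (1, -4) → (53/13, -8/13); (5, -3) → (61/13, 45/13); (-5, 3) → (-61/13, -45/13); (5, 4) → (-23/13, 80/13)

image vertices: (-55/13, 37/13), (53/13, -8/13), (61/13, 45/13), (-61/13, -45/13), (-23/13, 80/13)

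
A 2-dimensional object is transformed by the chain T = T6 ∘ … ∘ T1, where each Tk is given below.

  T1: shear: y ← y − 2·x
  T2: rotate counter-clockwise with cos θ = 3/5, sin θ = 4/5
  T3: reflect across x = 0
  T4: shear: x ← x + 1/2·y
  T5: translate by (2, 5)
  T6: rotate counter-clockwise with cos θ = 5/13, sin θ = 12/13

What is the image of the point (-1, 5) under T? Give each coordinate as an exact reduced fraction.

T(p) = (-513/130, 804/65)

T1 shear: y ← y − 2·x: (-1, 5) → (-1, 7)
T2 rotate counter-clockwise with cos θ = 3/5, sin θ = 4/5: (-1, 7) → (-31/5, 17/5)
T3 reflect across x = 0: (-31/5, 17/5) → (31/5, 17/5)
T4 shear: x ← x + 1/2·y: (31/5, 17/5) → (79/10, 17/5)
T5 translate by (2, 5): (79/10, 17/5) → (99/10, 42/5)
T6 rotate counter-clockwise with cos θ = 5/13, sin θ = 12/13: (99/10, 42/5) → (-513/130, 804/65)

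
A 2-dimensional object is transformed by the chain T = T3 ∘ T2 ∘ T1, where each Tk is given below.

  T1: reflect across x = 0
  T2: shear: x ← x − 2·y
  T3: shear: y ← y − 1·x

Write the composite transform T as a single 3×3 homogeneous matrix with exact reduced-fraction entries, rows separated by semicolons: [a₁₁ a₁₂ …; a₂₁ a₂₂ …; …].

T = [-1 -2 0; 1 3 0; 0 0 1]

T1 = [-1 0 0; 0 1 0; 0 0 1]
T2·T1 = [-1 -2 0; 0 1 0; 0 0 1]
T3·…·T1 = [-1 -2 0; 1 3 0; 0 0 1]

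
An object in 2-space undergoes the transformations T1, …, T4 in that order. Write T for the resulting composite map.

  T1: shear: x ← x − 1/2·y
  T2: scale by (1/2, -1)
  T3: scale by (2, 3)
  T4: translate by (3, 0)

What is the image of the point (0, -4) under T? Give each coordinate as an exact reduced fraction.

T1 shear: x ← x − 1/2·y: (0, -4) → (2, -4)
T2 scale by (1/2, -1): (2, -4) → (1, 4)
T3 scale by (2, 3): (1, 4) → (2, 12)
T4 translate by (3, 0): (2, 12) → (5, 12)

T(p) = (5, 12)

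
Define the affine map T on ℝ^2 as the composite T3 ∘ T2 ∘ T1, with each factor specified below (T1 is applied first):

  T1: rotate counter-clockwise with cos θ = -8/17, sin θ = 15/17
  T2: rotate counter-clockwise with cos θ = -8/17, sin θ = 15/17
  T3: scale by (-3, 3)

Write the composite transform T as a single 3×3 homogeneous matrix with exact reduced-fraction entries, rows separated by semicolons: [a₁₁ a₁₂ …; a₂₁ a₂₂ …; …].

T1 = [-8/17 -15/17 0; 15/17 -8/17 0; 0 0 1]
T2·T1 = [-161/289 240/289 0; -240/289 -161/289 0; 0 0 1]
T3·…·T1 = [483/289 -720/289 0; -720/289 -483/289 0; 0 0 1]

T = [483/289 -720/289 0; -720/289 -483/289 0; 0 0 1]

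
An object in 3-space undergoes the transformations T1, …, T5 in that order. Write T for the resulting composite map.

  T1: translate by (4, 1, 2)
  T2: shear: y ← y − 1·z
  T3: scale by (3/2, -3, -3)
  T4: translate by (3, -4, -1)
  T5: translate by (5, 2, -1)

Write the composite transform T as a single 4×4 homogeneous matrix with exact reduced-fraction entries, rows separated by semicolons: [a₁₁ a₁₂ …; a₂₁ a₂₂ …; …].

T = [3/2 0 0 14; 0 -3 3 1; 0 0 -3 -8; 0 0 0 1]

T1 = [1 0 0 4; 0 1 0 1; 0 0 1 2; 0 0 0 1]
T2·T1 = [1 0 0 4; 0 1 -1 -1; 0 0 1 2; 0 0 0 1]
T3·…·T1 = [3/2 0 0 6; 0 -3 3 3; 0 0 -3 -6; 0 0 0 1]
T4·…·T1 = [3/2 0 0 9; 0 -3 3 -1; 0 0 -3 -7; 0 0 0 1]
T5·…·T1 = [3/2 0 0 14; 0 -3 3 1; 0 0 -3 -8; 0 0 0 1]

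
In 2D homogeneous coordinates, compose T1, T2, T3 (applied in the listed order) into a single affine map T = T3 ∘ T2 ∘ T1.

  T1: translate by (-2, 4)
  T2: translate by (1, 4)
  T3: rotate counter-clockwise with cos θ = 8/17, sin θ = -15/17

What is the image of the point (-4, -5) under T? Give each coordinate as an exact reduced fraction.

T(p) = (5/17, 99/17)

T1 translate by (-2, 4): (-4, -5) → (-6, -1)
T2 translate by (1, 4): (-6, -1) → (-5, 3)
T3 rotate counter-clockwise with cos θ = 8/17, sin θ = -15/17: (-5, 3) → (5/17, 99/17)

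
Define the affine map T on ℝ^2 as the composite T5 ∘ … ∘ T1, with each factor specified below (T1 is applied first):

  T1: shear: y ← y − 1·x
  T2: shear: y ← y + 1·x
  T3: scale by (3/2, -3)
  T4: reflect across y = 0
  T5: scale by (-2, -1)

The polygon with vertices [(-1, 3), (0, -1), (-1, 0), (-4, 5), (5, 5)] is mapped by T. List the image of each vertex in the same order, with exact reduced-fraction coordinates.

T1 shear: y ← y − 1·x: (-1, 3) → (-1, 4); (0, -1) → (0, -1); (-1, 0) → (-1, 1); (-4, 5) → (-4, 9); (5, 5) → (5, 0)
T2 shear: y ← y + 1·x: (-1, 4) → (-1, 3); (0, -1) → (0, -1); (-1, 1) → (-1, 0); (-4, 9) → (-4, 5); (5, 0) → (5, 5)
T3 scale by (3/2, -3): (-1, 3) → (-3/2, -9); (0, -1) → (0, 3); (-1, 0) → (-3/2, 0); (-4, 5) → (-6, -15); (5, 5) → (15/2, -15)
T4 reflect across y = 0: (-3/2, -9) → (-3/2, 9); (0, 3) → (0, -3); (-3/2, 0) → (-3/2, 0); (-6, -15) → (-6, 15); (15/2, -15) → (15/2, 15)
T5 scale by (-2, -1): (-3/2, 9) → (3, -9); (0, -3) → (0, 3); (-3/2, 0) → (3, 0); (-6, 15) → (12, -15); (15/2, 15) → (-15, -15)

image vertices: (3, -9), (0, 3), (3, 0), (12, -15), (-15, -15)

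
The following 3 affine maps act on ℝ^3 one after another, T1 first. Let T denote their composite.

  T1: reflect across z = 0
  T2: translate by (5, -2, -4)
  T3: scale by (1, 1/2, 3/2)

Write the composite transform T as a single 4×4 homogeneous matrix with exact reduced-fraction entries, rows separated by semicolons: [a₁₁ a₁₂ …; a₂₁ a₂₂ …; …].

T = [1 0 0 5; 0 1/2 0 -1; 0 0 -3/2 -6; 0 0 0 1]

T1 = [1 0 0 0; 0 1 0 0; 0 0 -1 0; 0 0 0 1]
T2·T1 = [1 0 0 5; 0 1 0 -2; 0 0 -1 -4; 0 0 0 1]
T3·…·T1 = [1 0 0 5; 0 1/2 0 -1; 0 0 -3/2 -6; 0 0 0 1]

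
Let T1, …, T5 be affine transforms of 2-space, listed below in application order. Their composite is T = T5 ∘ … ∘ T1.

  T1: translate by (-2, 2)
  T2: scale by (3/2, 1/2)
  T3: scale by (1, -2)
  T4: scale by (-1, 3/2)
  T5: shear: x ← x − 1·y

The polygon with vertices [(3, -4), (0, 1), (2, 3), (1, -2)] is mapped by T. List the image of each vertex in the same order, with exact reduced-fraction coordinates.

T1 translate by (-2, 2): (3, -4) → (1, -2); (0, 1) → (-2, 3); (2, 3) → (0, 5); (1, -2) → (-1, 0)
T2 scale by (3/2, 1/2): (1, -2) → (3/2, -1); (-2, 3) → (-3, 3/2); (0, 5) → (0, 5/2); (-1, 0) → (-3/2, 0)
T3 scale by (1, -2): (3/2, -1) → (3/2, 2); (-3, 3/2) → (-3, -3); (0, 5/2) → (0, -5); (-3/2, 0) → (-3/2, 0)
T4 scale by (-1, 3/2): (3/2, 2) → (-3/2, 3); (-3, -3) → (3, -9/2); (0, -5) → (0, -15/2); (-3/2, 0) → (3/2, 0)
T5 shear: x ← x − 1·y: (-3/2, 3) → (-9/2, 3); (3, -9/2) → (15/2, -9/2); (0, -15/2) → (15/2, -15/2); (3/2, 0) → (3/2, 0)

image vertices: (-9/2, 3), (15/2, -9/2), (15/2, -15/2), (3/2, 0)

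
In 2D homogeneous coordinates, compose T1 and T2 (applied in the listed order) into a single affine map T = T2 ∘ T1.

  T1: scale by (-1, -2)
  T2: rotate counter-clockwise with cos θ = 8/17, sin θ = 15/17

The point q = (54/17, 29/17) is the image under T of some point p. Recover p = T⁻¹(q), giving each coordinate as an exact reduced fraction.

p = (-3, 1)

T1 = [-1 0 0; 0 -2 0; 0 0 1]
T2·T1 = [-8/17 30/17 0; -15/17 -16/17 0; 0 0 1]
det M = 2; M⁻¹ = [-8/17 -15/17 0; 15/34 -4/17 0; 0 0 1]
M⁻¹ · (54/17, 29/17)ᵀ = (-3, 1)ᵀ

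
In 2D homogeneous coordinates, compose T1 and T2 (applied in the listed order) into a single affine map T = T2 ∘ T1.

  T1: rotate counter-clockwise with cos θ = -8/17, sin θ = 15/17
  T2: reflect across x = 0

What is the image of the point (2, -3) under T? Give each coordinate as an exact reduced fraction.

T(p) = (-29/17, 54/17)

T1 rotate counter-clockwise with cos θ = -8/17, sin θ = 15/17: (2, -3) → (29/17, 54/17)
T2 reflect across x = 0: (29/17, 54/17) → (-29/17, 54/17)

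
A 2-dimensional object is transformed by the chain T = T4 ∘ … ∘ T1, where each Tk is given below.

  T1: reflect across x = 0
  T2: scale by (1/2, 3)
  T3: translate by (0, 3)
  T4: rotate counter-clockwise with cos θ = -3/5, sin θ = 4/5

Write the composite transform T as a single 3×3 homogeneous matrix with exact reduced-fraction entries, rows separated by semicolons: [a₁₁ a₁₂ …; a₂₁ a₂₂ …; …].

T = [3/10 -12/5 -12/5; -2/5 -9/5 -9/5; 0 0 1]

T1 = [-1 0 0; 0 1 0; 0 0 1]
T2·T1 = [-1/2 0 0; 0 3 0; 0 0 1]
T3·…·T1 = [-1/2 0 0; 0 3 3; 0 0 1]
T4·…·T1 = [3/10 -12/5 -12/5; -2/5 -9/5 -9/5; 0 0 1]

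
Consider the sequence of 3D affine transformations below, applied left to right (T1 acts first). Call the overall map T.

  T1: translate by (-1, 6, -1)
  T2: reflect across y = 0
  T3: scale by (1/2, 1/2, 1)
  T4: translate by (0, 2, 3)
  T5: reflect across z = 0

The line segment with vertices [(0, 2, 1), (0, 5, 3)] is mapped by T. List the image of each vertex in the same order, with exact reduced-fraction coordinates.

T1 translate by (-1, 6, -1): (0, 2, 1) → (-1, 8, 0); (0, 5, 3) → (-1, 11, 2)
T2 reflect across y = 0: (-1, 8, 0) → (-1, -8, 0); (-1, 11, 2) → (-1, -11, 2)
T3 scale by (1/2, 1/2, 1): (-1, -8, 0) → (-1/2, -4, 0); (-1, -11, 2) → (-1/2, -11/2, 2)
T4 translate by (0, 2, 3): (-1/2, -4, 0) → (-1/2, -2, 3); (-1/2, -11/2, 2) → (-1/2, -7/2, 5)
T5 reflect across z = 0: (-1/2, -2, 3) → (-1/2, -2, -3); (-1/2, -7/2, 5) → (-1/2, -7/2, -5)

image vertices: (-1/2, -2, -3), (-1/2, -7/2, -5)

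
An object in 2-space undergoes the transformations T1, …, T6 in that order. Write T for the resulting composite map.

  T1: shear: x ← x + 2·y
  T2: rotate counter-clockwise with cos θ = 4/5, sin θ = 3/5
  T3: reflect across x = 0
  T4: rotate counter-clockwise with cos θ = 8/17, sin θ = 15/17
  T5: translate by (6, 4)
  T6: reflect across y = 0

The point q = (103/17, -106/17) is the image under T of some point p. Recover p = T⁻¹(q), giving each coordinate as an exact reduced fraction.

T1 = [1 2 0; 0 1 0; 0 0 1]
T2·T1 = [4/5 1 0; 3/5 2 0; 0 0 1]
T3·…·T1 = [-4/5 -1 0; 3/5 2 0; 0 0 1]
T4·…·T1 = [-77/85 -38/17 0; -36/85 1/17 0; 0 0 1]
T5·…·T1 = [-77/85 -38/17 6; -36/85 1/17 4; 0 0 1]
T6·…·T1 = [-77/85 -38/17 6; 36/85 -1/17 -4; 0 0 1]
det M = 1; M⁻¹ = [-1/17 38/17 158/17; -36/85 -77/85 -92/85; 0 0 1]
M⁻¹ · (103/17, -106/17)ᵀ = (-5, 2)ᵀ

p = (-5, 2)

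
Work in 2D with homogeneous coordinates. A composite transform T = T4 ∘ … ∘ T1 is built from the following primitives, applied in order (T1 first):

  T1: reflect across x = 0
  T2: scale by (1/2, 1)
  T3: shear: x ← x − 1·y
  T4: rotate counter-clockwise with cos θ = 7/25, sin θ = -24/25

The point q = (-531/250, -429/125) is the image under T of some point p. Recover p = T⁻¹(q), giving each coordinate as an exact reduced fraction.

p = (3/5, -3)

T1 = [-1 0 0; 0 1 0; 0 0 1]
T2·T1 = [-1/2 0 0; 0 1 0; 0 0 1]
T3·…·T1 = [-1/2 -1 0; 0 1 0; 0 0 1]
T4·…·T1 = [-7/50 17/25 0; 12/25 31/25 0; 0 0 1]
det M = -1/2; M⁻¹ = [-62/25 34/25 0; 24/25 7/25 0; 0 0 1]
M⁻¹ · (-531/250, -429/125)ᵀ = (3/5, -3)ᵀ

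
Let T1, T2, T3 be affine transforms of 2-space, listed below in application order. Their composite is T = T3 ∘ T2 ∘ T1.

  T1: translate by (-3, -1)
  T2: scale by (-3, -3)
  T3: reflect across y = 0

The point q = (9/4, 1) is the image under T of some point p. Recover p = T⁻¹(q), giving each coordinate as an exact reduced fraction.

p = (9/4, 4/3)

T1 = [1 0 -3; 0 1 -1; 0 0 1]
T2·T1 = [-3 0 9; 0 -3 3; 0 0 1]
T3·…·T1 = [-3 0 9; 0 3 -3; 0 0 1]
det M = -9; M⁻¹ = [-1/3 0 3; 0 1/3 1; 0 0 1]
M⁻¹ · (9/4, 1)ᵀ = (9/4, 4/3)ᵀ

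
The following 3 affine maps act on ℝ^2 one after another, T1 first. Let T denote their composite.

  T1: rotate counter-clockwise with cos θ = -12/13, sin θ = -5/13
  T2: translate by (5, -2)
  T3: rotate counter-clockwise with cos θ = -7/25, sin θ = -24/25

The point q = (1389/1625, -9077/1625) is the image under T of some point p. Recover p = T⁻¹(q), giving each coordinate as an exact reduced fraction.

T1 = [-12/13 5/13 0; -5/13 -12/13 0; 0 0 1]
T2·T1 = [-12/13 5/13 5; -5/13 -12/13 -2; 0 0 1]
T3·…·T1 = [-36/325 -323/325 -83/25; 323/325 -36/325 -106/25; 0 0 1]
det M = 1; M⁻¹ = [-36/325 323/325 50/13; -323/325 -36/325 -49/13; 0 0 1]
M⁻¹ · (1389/1625, -9077/1625)ᵀ = (-9/5, -4)ᵀ

p = (-9/5, -4)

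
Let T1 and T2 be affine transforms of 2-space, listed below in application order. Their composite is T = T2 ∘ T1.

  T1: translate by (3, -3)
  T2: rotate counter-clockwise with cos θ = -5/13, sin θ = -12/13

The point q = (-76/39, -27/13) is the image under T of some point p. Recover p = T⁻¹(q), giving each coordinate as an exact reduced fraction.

T1 = [1 0 3; 0 1 -3; 0 0 1]
T2·T1 = [-5/13 12/13 -51/13; -12/13 -5/13 -21/13; 0 0 1]
det M = 1; M⁻¹ = [-5/13 -12/13 -3; 12/13 -5/13 3; 0 0 1]
M⁻¹ · (-76/39, -27/13)ᵀ = (-1/3, 2)ᵀ

p = (-1/3, 2)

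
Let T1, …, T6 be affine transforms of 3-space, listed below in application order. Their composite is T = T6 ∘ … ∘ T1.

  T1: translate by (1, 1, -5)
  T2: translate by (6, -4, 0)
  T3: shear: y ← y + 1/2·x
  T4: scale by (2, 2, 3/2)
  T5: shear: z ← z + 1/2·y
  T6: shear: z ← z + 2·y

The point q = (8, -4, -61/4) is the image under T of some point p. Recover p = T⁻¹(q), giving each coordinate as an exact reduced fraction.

p = (-3, -1, 3/2)

T1 = [1 0 0 1; 0 1 0 1; 0 0 1 -5; 0 0 0 1]
T2·T1 = [1 0 0 7; 0 1 0 -3; 0 0 1 -5; 0 0 0 1]
T3·…·T1 = [1 0 0 7; 1/2 1 0 1/2; 0 0 1 -5; 0 0 0 1]
T4·…·T1 = [2 0 0 14; 1 2 0 1; 0 0 3/2 -15/2; 0 0 0 1]
T5·…·T1 = [2 0 0 14; 1 2 0 1; 1/2 1 3/2 -7; 0 0 0 1]
T6·…·T1 = [2 0 0 14; 1 2 0 1; 5/2 5 3/2 -5; 0 0 0 1]
det M = 6; M⁻¹ = [1/2 0 0 -7; -1/4 1/2 0 3; 0 -5/3 2/3 5; 0 0 0 1]
M⁻¹ · (8, -4, -61/4)ᵀ = (-3, -1, 3/2)ᵀ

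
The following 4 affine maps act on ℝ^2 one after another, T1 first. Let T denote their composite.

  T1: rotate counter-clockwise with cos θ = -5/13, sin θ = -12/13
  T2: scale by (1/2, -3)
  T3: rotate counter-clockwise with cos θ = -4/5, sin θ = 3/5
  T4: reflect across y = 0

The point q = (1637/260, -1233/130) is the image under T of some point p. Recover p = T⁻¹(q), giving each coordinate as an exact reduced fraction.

T1 = [-5/13 12/13 0; -12/13 -5/13 0; 0 0 1]
T2·T1 = [-5/26 6/13 0; 36/13 15/13 0; 0 0 1]
T3·…·T1 = [-98/65 -69/65 0; -303/130 -42/65 0; 0 0 1]
T4·…·T1 = [-98/65 -69/65 0; 303/130 42/65 0; 0 0 1]
det M = 3/2; M⁻¹ = [28/65 46/65 0; -101/65 -196/195 0; 0 0 1]
M⁻¹ · (1637/260, -1233/130)ᵀ = (-4, -1/4)ᵀ

p = (-4, -1/4)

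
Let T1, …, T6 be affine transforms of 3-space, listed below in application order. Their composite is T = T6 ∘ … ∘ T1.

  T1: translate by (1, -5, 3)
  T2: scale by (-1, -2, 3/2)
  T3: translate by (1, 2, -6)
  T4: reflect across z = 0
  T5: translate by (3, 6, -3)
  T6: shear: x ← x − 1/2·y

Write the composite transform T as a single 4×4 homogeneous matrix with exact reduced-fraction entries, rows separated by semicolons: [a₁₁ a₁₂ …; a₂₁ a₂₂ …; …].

T = [-1 1 0 -6; 0 -2 0 18; 0 0 -3/2 -3/2; 0 0 0 1]

T1 = [1 0 0 1; 0 1 0 -5; 0 0 1 3; 0 0 0 1]
T2·T1 = [-1 0 0 -1; 0 -2 0 10; 0 0 3/2 9/2; 0 0 0 1]
T3·…·T1 = [-1 0 0 0; 0 -2 0 12; 0 0 3/2 -3/2; 0 0 0 1]
T4·…·T1 = [-1 0 0 0; 0 -2 0 12; 0 0 -3/2 3/2; 0 0 0 1]
T5·…·T1 = [-1 0 0 3; 0 -2 0 18; 0 0 -3/2 -3/2; 0 0 0 1]
T6·…·T1 = [-1 1 0 -6; 0 -2 0 18; 0 0 -3/2 -3/2; 0 0 0 1]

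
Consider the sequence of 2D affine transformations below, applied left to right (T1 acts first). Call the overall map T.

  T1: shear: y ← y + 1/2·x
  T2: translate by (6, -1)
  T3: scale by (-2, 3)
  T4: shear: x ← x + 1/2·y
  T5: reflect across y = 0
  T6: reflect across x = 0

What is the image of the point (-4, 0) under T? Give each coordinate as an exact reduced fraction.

T(p) = (17/2, 9)

T1 shear: y ← y + 1/2·x: (-4, 0) → (-4, -2)
T2 translate by (6, -1): (-4, -2) → (2, -3)
T3 scale by (-2, 3): (2, -3) → (-4, -9)
T4 shear: x ← x + 1/2·y: (-4, -9) → (-17/2, -9)
T5 reflect across y = 0: (-17/2, -9) → (-17/2, 9)
T6 reflect across x = 0: (-17/2, 9) → (17/2, 9)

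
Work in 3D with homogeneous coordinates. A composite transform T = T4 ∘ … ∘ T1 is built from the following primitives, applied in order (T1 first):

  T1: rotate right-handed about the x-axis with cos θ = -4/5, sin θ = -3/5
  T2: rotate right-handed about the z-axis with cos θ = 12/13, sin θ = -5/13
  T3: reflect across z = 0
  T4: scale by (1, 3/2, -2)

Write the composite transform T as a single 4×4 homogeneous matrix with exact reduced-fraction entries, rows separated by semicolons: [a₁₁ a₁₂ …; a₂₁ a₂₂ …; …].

T = [12/13 -4/13 3/13 0; -15/26 -72/65 54/65 0; 0 -6/5 -8/5 0; 0 0 0 1]

T1 = [1 0 0 0; 0 -4/5 3/5 0; 0 -3/5 -4/5 0; 0 0 0 1]
T2·T1 = [12/13 -4/13 3/13 0; -5/13 -48/65 36/65 0; 0 -3/5 -4/5 0; 0 0 0 1]
T3·…·T1 = [12/13 -4/13 3/13 0; -5/13 -48/65 36/65 0; 0 3/5 4/5 0; 0 0 0 1]
T4·…·T1 = [12/13 -4/13 3/13 0; -15/26 -72/65 54/65 0; 0 -6/5 -8/5 0; 0 0 0 1]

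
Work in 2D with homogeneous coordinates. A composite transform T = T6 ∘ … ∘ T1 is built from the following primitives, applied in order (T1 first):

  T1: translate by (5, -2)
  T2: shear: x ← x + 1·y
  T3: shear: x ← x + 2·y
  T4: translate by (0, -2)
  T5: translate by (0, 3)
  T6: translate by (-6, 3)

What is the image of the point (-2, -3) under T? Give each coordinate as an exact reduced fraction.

T(p) = (-18, -1)

T1 translate by (5, -2): (-2, -3) → (3, -5)
T2 shear: x ← x + 1·y: (3, -5) → (-2, -5)
T3 shear: x ← x + 2·y: (-2, -5) → (-12, -5)
T4 translate by (0, -2): (-12, -5) → (-12, -7)
T5 translate by (0, 3): (-12, -7) → (-12, -4)
T6 translate by (-6, 3): (-12, -4) → (-18, -1)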